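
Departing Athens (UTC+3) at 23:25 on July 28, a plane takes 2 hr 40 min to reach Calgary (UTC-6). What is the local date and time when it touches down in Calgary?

Calgary is 9:00 behind Athens.
After 2 hours 40 minutes it is 02:05 (Jul 29) in Athens.
Shift by the zone difference: 02:05 − 9:00 = 17:05 on Jul 28 in Calgary.

17:05 on July 28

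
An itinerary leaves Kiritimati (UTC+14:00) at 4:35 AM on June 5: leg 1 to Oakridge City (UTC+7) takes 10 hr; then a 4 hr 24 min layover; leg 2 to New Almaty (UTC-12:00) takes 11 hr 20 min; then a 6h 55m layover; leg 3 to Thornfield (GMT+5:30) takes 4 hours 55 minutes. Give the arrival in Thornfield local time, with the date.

9:39 AM on June 6

Convert departure to UTC: 4:35 AM − 14:00 = 2:35 PM UTC on Jun 4.
Add 10 hours leg 1 → 12:35 AM UTC (Jun 5).
Add 4 hours 24 minutes layover in Oakridge City → 4:59 AM UTC.
Add 11 hours 20 minutes leg 2 → 4:19 PM UTC.
Add 6 hours 55 minutes layover in New Almaty → 11:14 PM UTC.
Add 4 hours and 55 minutes leg 3 → 4:09 AM UTC (Jun 6).
Thornfield is UTC+5:30, so local arrival = 4:09 AM + 5:30 = 9:39 AM on Jun 6.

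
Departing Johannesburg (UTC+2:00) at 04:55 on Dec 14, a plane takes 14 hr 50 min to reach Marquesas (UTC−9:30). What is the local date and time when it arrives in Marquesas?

Convert departure to UTC: 04:55 − 2:00 = 02:55 UTC on Dec 14.
Add 14 hours 50 minutes travel time → 17:45 UTC.
Marquesas is UTC−9:30, so local arrival = 17:45 − 9:30 = 08:15 on Dec 14.

08:15 on December 14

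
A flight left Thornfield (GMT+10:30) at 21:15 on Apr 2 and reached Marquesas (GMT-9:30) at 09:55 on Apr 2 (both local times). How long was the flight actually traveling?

Departure in UTC: 21:15 − 10:30 = 10:45 on Apr 2.
Arrival in UTC: 09:55 + 9:30 = 19:25 on Apr 2.
Elapsed = 19:25 − 10:45 = 8 hours 40 minutes.

8 hours 40 minutes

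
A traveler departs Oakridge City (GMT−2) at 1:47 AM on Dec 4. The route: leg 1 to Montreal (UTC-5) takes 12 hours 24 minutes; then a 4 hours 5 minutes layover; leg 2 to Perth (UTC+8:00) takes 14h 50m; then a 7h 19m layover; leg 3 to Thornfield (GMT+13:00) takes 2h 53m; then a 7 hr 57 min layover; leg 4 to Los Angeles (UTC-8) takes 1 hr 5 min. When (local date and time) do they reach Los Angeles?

Convert departure to UTC: 1:47 AM + 2:00 = 3:47 AM UTC on Dec 4.
Add 12 hours 24 minutes leg 1 → 4:11 PM UTC.
Add 4 hours 5 minutes layover in Montreal → 8:16 PM UTC.
Add 14 hours 50 minutes leg 2 → 11:06 AM UTC (Dec 5).
Add 7 hours 19 minutes layover in Perth → 6:25 PM UTC.
Add 2 hours and 53 minutes leg 3 → 9:18 PM UTC.
Add 7 hours 57 minutes layover in Thornfield → 5:15 AM UTC (Dec 6).
Add 1 hour 5 minutes leg 4 → 6:20 AM UTC.
Los Angeles is UTC−8:00, so local arrival = 6:20 AM − 8:00 = 10:20 PM on Dec 5.

10:20 PM on December 5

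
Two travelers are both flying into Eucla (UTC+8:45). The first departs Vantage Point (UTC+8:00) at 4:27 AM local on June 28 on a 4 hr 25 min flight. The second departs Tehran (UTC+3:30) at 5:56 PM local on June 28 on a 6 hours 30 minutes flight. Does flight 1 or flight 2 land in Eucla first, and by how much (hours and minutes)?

Flight 1 in UTC: 4:27 AM − 8:00 = 8:27 PM on Jun 27.
+4 hours 25 minutes → arrive 12:52 AM UTC on Jun 28.
Flight 2 in UTC: 5:56 PM − 3:30 = 2:26 PM on Jun 28.
+6 hours 30 minutes → arrive 8:56 PM UTC on Jun 28.
Flight 1 lands earlier by 20 hours 4 minutes.

the first, by 20 hours 4 minutes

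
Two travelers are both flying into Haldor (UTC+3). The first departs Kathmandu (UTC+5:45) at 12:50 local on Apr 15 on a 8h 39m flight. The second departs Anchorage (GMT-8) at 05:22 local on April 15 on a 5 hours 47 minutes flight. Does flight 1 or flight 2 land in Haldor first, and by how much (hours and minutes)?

Flight 1 in UTC: 12:50 − 5:45 = 07:05 on Apr 15.
+8 hours and 39 minutes → arrive 15:44 UTC on Apr 15.
Flight 2 in UTC: 05:22 + 8:00 = 13:22 on Apr 15.
+5 hours 47 minutes → arrive 19:09 UTC on Apr 15.
Flight 1 lands earlier by 3 hours 25 minutes.

the first, by 3 hours 25 minutes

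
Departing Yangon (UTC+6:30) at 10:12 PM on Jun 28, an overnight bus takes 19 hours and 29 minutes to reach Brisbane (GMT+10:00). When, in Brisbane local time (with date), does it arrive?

Convert departure to UTC: 10:12 PM − 6:30 = 3:42 PM UTC on Jun 28.
Add 19 hours and 29 minutes travel time → 11:11 AM UTC (Jun 29).
Brisbane is UTC+10:00, so local arrival = 11:11 AM + 10:00 = 9:11 PM on Jun 29.

9:11 PM on June 29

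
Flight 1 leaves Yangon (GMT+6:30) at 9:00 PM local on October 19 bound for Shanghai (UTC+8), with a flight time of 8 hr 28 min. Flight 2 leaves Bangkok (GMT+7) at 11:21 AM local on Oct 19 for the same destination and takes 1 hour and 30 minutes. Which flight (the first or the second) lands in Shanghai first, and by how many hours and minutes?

Flight 1 in UTC: 9:00 PM − 6:30 = 2:30 PM on Oct 19.
+8 hours and 28 minutes → arrive 10:58 PM UTC on Oct 19.
Flight 2 in UTC: 11:21 AM − 7:00 = 4:21 AM on Oct 19.
+1 hour 30 minutes → arrive 5:51 AM UTC on Oct 19.
Flight 2 lands earlier by 17 hours 7 minutes.

the second, by 17 hours 7 minutes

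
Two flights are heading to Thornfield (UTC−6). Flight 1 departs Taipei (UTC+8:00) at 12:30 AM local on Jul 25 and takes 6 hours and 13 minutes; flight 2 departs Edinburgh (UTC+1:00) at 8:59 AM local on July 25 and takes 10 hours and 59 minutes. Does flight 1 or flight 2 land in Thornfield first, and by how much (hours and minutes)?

Flight 1 in UTC: 12:30 AM − 8:00 = 4:30 PM on Jul 24.
+6 hours 13 minutes → arrive 10:43 PM UTC on Jul 24.
Flight 2 in UTC: 8:59 AM − 1:00 = 7:59 AM on Jul 25.
+10 hours and 59 minutes → arrive 6:58 PM UTC on Jul 25.
Flight 1 lands earlier by 20 hours 15 minutes.

the first, by 20 hours 15 minutes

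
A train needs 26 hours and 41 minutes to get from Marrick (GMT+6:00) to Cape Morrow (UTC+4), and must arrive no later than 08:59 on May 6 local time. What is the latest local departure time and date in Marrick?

08:18 on May 5

Target arrival in UTC: 08:59 − 4:00 = 04:59 on May 6.
Subtract 26 hours and 41 minutes → departure 02:18 UTC on May 5.
Marrick is UTC+6:00: 02:18 + 6:00 = 08:18 on May 5.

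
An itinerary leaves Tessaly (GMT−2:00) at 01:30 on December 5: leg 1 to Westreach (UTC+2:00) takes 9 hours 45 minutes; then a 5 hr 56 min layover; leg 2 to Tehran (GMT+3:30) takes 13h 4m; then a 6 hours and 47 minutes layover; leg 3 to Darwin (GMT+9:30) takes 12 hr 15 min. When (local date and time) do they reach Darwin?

12:47 on December 7

Convert departure to UTC: 01:30 + 2:00 = 03:30 UTC on Dec 5.
Add 9 hours 45 minutes leg 1 → 13:15 UTC.
Add 5 hours and 56 minutes layover in Westreach → 19:11 UTC.
Add 13 hours 4 minutes leg 2 → 08:15 UTC (Dec 6).
Add 6 hours 47 minutes layover in Tehran → 15:02 UTC.
Add 12 hours 15 minutes leg 3 → 03:17 UTC (Dec 7).
Darwin is UTC+9:30, so local arrival = 03:17 + 9:30 = 12:47 on Dec 7.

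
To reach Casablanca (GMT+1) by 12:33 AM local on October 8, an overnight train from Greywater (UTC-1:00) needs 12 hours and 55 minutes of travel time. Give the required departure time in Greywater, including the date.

9:38 AM on Oct 7

Target arrival in UTC: 12:33 AM − 1:00 = 11:33 PM on Oct 7.
Subtract 12 hours and 55 minutes → departure 10:38 AM UTC on Oct 7.
Greywater is UTC−1:00: 10:38 AM − 1:00 = 9:38 AM on Oct 7.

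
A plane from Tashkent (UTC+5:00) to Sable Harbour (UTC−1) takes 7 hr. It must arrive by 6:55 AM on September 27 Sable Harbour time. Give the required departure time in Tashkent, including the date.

Target arrival in UTC: 6:55 AM + 1:00 = 7:55 AM on Sep 27.
Subtract 7 hours → departure 12:55 AM UTC on Sep 27.
Tashkent is UTC+5:00: 12:55 AM + 5:00 = 5:55 AM on Sep 27.

5:55 AM on Sep 27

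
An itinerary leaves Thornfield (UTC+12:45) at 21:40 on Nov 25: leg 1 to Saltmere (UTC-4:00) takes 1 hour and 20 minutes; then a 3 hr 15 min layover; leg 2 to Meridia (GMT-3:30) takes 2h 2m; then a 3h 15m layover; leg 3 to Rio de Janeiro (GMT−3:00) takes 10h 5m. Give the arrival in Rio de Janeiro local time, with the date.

01:52 on Nov 26

Convert departure to UTC: 21:40 − 12:45 = 08:55 UTC on Nov 25.
Add 1 hour 20 minutes leg 1 → 10:15 UTC.
Add 3 hours 15 minutes layover in Saltmere → 13:30 UTC.
Add 2 hours 2 minutes leg 2 → 15:32 UTC.
Add 3 hours and 15 minutes layover in Meridia → 18:47 UTC.
Add 10 hours and 5 minutes leg 3 → 04:52 UTC (Nov 26).
Rio de Janeiro is UTC−3:00, so local arrival = 04:52 − 3:00 = 01:52 on Nov 26.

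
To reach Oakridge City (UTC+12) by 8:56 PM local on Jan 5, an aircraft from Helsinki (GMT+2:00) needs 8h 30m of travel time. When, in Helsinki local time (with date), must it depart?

2:26 AM on Jan 5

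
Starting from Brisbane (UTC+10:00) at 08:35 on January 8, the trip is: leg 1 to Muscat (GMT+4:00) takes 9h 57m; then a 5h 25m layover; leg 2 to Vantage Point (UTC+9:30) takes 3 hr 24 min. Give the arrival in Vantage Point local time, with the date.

Convert departure to UTC: 08:35 − 10:00 = 22:35 UTC on Jan 7.
Add 9 hours 57 minutes leg 1 → 08:32 UTC (Jan 8).
Add 5 hours 25 minutes layover in Muscat → 13:57 UTC.
Add 3 hours 24 minutes leg 2 → 17:21 UTC.
Vantage Point is UTC+9:30, so local arrival = 17:21 + 9:30 = 02:51 on Jan 9.

02:51 on January 9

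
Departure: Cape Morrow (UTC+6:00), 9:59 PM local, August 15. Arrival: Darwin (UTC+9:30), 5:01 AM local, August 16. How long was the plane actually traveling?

3 hours 32 minutes

Departure in UTC: 9:59 PM − 6:00 = 3:59 PM on Aug 15.
Arrival in UTC: 5:01 AM − 9:30 = 7:31 PM on Aug 15.
Elapsed = 7:31 PM − 3:59 PM = 3 hours 32 minutes.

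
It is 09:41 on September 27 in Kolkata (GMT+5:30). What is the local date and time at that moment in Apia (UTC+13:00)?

17:11 on September 27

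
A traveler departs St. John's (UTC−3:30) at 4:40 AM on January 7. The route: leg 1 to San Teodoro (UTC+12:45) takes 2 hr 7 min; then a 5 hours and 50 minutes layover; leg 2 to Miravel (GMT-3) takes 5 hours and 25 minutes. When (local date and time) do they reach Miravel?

6:32 PM on January 7

Convert departure to UTC: 4:40 AM + 3:30 = 8:10 AM UTC on Jan 7.
Add 2 hours 7 minutes leg 1 → 10:17 AM UTC.
Add 5 hours and 50 minutes layover in San Teodoro → 4:07 PM UTC.
Add 5 hours 25 minutes leg 2 → 9:32 PM UTC.
Miravel is UTC−3:00, so local arrival = 9:32 PM − 3:00 = 6:32 PM on Jan 7.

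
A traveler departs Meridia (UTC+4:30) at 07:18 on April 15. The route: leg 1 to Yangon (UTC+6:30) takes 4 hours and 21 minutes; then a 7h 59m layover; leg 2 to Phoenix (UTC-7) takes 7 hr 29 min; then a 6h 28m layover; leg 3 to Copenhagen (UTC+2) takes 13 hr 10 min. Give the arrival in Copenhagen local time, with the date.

20:15 on April 16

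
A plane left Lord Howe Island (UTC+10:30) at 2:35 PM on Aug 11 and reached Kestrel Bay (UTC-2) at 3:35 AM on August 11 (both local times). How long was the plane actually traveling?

Departure in UTC: 2:35 PM − 10:30 = 4:05 AM on Aug 11.
Arrival in UTC: 3:35 AM + 2:00 = 5:35 AM on Aug 11.
Elapsed = 5:35 AM − 4:05 AM = 1 hour 30 minutes.

1 hour 30 minutes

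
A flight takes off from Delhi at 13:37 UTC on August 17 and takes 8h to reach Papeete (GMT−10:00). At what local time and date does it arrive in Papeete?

Departure is given in UTC: 13:37 on Aug 17.
Add 8 hours → 21:37 UTC.
Papeete is UTC−10:00: 21:37 − 10:00 = 11:37 on Aug 17.

11:37 on Aug 17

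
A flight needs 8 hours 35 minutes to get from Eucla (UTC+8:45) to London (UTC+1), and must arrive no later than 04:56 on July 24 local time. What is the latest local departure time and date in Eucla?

04:06 on July 24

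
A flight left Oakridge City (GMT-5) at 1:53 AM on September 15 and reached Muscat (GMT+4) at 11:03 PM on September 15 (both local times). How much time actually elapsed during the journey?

Muscat is 9:00 ahead of Oakridge City.
Clock-face elapsed time (ignoring zones) is 21 hours 10 minutes.
Actual elapsed = 21 hours 10 minutes − 9:00 = 12 hours 10 minutes.

12 hours 10 minutes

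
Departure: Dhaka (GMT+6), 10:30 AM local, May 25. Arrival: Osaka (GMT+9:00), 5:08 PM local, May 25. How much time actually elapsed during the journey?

Osaka is 3:00 ahead of Dhaka.
Clock-face elapsed time (ignoring zones) is 6 hours 38 minutes.
Actual elapsed = 6 hours 38 minutes − 3:00 = 3 hours 38 minutes.

3 hours 38 minutes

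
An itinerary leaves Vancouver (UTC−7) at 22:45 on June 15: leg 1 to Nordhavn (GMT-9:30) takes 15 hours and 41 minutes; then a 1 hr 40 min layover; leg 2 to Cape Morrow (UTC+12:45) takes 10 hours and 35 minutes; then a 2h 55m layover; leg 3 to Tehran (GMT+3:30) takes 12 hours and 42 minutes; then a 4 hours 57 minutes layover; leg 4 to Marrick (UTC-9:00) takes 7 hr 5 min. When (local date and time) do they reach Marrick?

Convert departure to UTC: 22:45 + 7:00 = 05:45 UTC on Jun 16.
Add 15 hours and 41 minutes leg 1 → 21:26 UTC.
Add 1 hour and 40 minutes layover in Nordhavn → 23:06 UTC.
Add 10 hours and 35 minutes leg 2 → 09:41 UTC (Jun 17).
Add 2 hours 55 minutes layover in Cape Morrow → 12:36 UTC.
Add 12 hours and 42 minutes leg 3 → 01:18 UTC (Jun 18).
Add 4 hours 57 minutes layover in Tehran → 06:15 UTC.
Add 7 hours 5 minutes leg 4 → 13:20 UTC.
Marrick is UTC−9:00, so local arrival = 13:20 − 9:00 = 04:20 on Jun 18.

04:20 on June 18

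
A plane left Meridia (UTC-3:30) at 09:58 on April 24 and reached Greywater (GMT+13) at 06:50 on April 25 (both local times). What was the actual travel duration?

Departure in UTC: 09:58 + 3:30 = 13:28 on Apr 24.
Arrival in UTC: 06:50 − 13:00 = 17:50 on Apr 24.
Elapsed = 17:50 − 13:28 = 4 hours 22 minutes.

4 hours 22 minutes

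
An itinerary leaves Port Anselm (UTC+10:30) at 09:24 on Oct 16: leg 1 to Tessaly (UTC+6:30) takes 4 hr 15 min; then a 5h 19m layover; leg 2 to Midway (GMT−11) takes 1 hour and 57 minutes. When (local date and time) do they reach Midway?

Convert departure to UTC: 09:24 − 10:30 = 22:54 UTC on Oct 15.
Add 4 hours and 15 minutes leg 1 → 03:09 UTC (Oct 16).
Add 5 hours and 19 minutes layover in Tessaly → 08:28 UTC.
Add 1 hour and 57 minutes leg 2 → 10:25 UTC.
Midway is UTC−11:00, so local arrival = 10:25 − 11:00 = 23:25 on Oct 15.

23:25 on October 15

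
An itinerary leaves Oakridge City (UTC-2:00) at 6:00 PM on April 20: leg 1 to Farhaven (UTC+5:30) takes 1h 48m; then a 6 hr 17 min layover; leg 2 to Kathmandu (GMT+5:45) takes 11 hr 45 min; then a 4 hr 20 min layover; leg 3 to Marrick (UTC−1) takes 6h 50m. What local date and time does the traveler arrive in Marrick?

Convert departure to UTC: 6:00 PM + 2:00 = 8:00 PM UTC on Apr 20.
Add 1 hour and 48 minutes leg 1 → 9:48 PM UTC.
Add 6 hours and 17 minutes layover in Farhaven → 4:05 AM UTC (Apr 21).
Add 11 hours and 45 minutes leg 2 → 3:50 PM UTC.
Add 4 hours and 20 minutes layover in Kathmandu → 8:10 PM UTC.
Add 6 hours 50 minutes leg 3 → 3:00 AM UTC (Apr 22).
Marrick is UTC−1:00, so local arrival = 3:00 AM − 1:00 = 2:00 AM on Apr 22.

2:00 AM on April 22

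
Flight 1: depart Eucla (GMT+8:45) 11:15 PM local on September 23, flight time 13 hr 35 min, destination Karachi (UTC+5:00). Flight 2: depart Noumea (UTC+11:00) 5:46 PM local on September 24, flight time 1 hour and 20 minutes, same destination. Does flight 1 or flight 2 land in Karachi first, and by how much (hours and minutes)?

Flight 1 in UTC: 11:15 PM − 8:45 = 2:30 PM on Sep 23.
+13 hours and 35 minutes → arrive 4:05 AM UTC on Sep 24.
Flight 2 in UTC: 5:46 PM − 11:00 = 6:46 AM on Sep 24.
+1 hour 20 minutes → arrive 8:06 AM UTC on Sep 24.
Flight 1 lands earlier by 4 hours 1 minute.

the first, by 4 hours 1 minute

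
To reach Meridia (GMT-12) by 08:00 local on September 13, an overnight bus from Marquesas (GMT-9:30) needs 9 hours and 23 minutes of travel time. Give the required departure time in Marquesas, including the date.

Target arrival in UTC: 08:00 + 12:00 = 20:00 on Sep 13.
Subtract 9 hours and 23 minutes → departure 10:37 UTC on Sep 13.
Marquesas is UTC−9:30: 10:37 − 9:30 = 01:07 on Sep 13.

01:07 on September 13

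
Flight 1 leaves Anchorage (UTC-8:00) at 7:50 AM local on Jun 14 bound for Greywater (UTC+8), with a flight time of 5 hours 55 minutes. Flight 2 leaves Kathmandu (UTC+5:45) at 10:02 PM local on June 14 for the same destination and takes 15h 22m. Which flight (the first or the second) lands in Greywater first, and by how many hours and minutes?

the first, by 9 hours 54 minutes

Flight 1 in UTC: 7:50 AM + 8:00 = 3:50 PM on Jun 14.
+5 hours 55 minutes → arrive 9:45 PM UTC on Jun 14.
Flight 2 in UTC: 10:02 PM − 5:45 = 4:17 PM on Jun 14.
+15 hours 22 minutes → arrive 7:39 AM UTC on Jun 15.
Flight 1 lands earlier by 9 hours 54 minutes.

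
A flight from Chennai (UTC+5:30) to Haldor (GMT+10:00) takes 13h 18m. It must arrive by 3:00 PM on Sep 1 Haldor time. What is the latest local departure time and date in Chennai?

9:12 PM on August 31

Target arrival in UTC: 3:00 PM − 10:00 = 5:00 AM on Sep 1.
Subtract 13 hours and 18 minutes → departure 3:42 PM UTC on Aug 31.
Chennai is UTC+5:30: 3:42 PM + 5:30 = 9:12 PM on Aug 31.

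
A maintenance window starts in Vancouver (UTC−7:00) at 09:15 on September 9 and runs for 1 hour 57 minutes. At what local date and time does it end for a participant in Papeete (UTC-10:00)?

08:12 on September 9

Convert start to UTC: 09:15 + 7:00 = 16:15 UTC on Sep 9.
Add 1 hour 57 minutes duration → 18:12 UTC.
Papeete is UTC−10:00, so local end time = 18:12 − 10:00 = 08:12 on Sep 9.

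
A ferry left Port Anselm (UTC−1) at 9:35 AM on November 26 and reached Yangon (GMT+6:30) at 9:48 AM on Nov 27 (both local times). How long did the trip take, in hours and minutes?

Departure in UTC: 9:35 AM + 1:00 = 10:35 AM on Nov 26.
Arrival in UTC: 9:48 AM − 6:30 = 3:18 AM on Nov 27.
Elapsed = 3:18 AM − 10:35 AM (+1 day) = 16 hours 43 minutes.

16 hours 43 minutes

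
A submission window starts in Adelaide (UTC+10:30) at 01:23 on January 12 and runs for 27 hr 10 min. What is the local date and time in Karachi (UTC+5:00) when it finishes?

23:03 on Jan 12

Karachi is 5:30 behind Adelaide.
After 27 hours 10 minutes it is 04:33 (Jan 13) in Adelaide.
Shift by the zone difference: 04:33 − 5:30 = 23:03 on Jan 12 in Karachi.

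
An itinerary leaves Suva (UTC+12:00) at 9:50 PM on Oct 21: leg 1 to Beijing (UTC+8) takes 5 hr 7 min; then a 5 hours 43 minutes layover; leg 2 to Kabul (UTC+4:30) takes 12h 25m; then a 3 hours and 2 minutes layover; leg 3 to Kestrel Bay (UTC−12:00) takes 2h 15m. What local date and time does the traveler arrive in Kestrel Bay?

2:22 AM on October 22

Convert departure to UTC: 9:50 PM − 12:00 = 9:50 AM UTC on Oct 21.
Add 5 hours and 7 minutes leg 1 → 2:57 PM UTC.
Add 5 hours 43 minutes layover in Beijing → 8:40 PM UTC.
Add 12 hours and 25 minutes leg 2 → 9:05 AM UTC (Oct 22).
Add 3 hours and 2 minutes layover in Kabul → 12:07 PM UTC.
Add 2 hours 15 minutes leg 3 → 2:22 PM UTC.
Kestrel Bay is UTC−12:00, so local arrival = 2:22 PM − 12:00 = 2:22 AM on Oct 22.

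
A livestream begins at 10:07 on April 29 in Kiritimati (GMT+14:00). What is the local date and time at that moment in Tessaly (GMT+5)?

Tessaly is 9:00 behind Kiritimati.
Shift by the zone difference: 10:07 − 9:00 = 01:07 on Apr 29 in Tessaly.

01:07 on April 29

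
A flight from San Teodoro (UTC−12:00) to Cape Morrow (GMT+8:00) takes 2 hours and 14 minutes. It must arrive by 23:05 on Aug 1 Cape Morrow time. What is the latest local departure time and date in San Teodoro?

00:51 on Aug 1

Target arrival in UTC: 23:05 − 8:00 = 15:05 on Aug 1.
Subtract 2 hours and 14 minutes → departure 12:51 UTC on Aug 1.
San Teodoro is UTC−12:00: 12:51 − 12:00 = 00:51 on Aug 1.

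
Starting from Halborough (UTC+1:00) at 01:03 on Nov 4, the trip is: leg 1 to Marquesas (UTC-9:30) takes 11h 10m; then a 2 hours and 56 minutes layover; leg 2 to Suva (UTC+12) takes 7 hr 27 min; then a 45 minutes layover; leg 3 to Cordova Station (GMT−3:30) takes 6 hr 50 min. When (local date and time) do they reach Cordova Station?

Convert departure to UTC: 01:03 − 1:00 = 00:03 UTC on Nov 4.
Add 11 hours 10 minutes leg 1 → 11:13 UTC.
Add 2 hours 56 minutes layover in Marquesas → 14:09 UTC.
Add 7 hours and 27 minutes leg 2 → 21:36 UTC.
Add 45 minutes layover in Suva → 22:21 UTC.
Add 6 hours and 50 minutes leg 3 → 05:11 UTC (Nov 5).
Cordova Station is UTC−3:30, so local arrival = 05:11 − 3:30 = 01:41 on Nov 5.

01:41 on November 5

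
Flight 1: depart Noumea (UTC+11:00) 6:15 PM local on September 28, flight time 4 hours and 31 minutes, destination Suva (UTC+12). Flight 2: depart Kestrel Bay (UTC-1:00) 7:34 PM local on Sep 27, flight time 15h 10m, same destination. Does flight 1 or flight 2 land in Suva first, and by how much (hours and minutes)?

Flight 1 in UTC: 6:15 PM − 11:00 = 7:15 AM on Sep 28.
+4 hours 31 minutes → arrive 11:46 AM UTC on Sep 28.
Flight 2 in UTC: 7:34 PM + 1:00 = 8:34 PM on Sep 27.
+15 hours 10 minutes → arrive 11:44 AM UTC on Sep 28.
Flight 2 lands earlier by 2 minutes.

the second, by 2 minutes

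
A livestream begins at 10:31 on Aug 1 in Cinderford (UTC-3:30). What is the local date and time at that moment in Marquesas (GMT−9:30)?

04:31 on Aug 1

Marquesas is 6:00 behind Cinderford.
Shift by the zone difference: 10:31 − 6:00 = 04:31 on Aug 1 in Marquesas.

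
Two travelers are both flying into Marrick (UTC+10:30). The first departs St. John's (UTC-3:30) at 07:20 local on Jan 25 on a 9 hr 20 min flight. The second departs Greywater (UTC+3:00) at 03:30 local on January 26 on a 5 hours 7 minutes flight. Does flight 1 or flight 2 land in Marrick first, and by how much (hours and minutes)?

Flight 1 in UTC: 07:20 + 3:30 = 10:50 on Jan 25.
+9 hours 20 minutes → arrive 20:10 UTC on Jan 25.
Flight 2 in UTC: 03:30 − 3:00 = 00:30 on Jan 26.
+5 hours and 7 minutes → arrive 05:37 UTC on Jan 26.
Flight 1 lands earlier by 9 hours 27 minutes.

the first, by 9 hours 27 minutes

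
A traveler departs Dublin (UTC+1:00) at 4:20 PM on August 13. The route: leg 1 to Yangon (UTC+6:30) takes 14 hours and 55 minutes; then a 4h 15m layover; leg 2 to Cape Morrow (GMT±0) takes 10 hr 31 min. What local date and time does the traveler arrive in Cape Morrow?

Convert departure to UTC: 4:20 PM − 1:00 = 3:20 PM UTC on Aug 13.
Add 14 hours and 55 minutes leg 1 → 6:15 AM UTC (Aug 14).
Add 4 hours and 15 minutes layover in Yangon → 10:30 AM UTC.
Add 10 hours 31 minutes leg 2 → 9:01 PM UTC.
Cape Morrow is UTC+0, so local arrival is the same: 9:01 PM on Aug 14.

9:01 PM on Aug 14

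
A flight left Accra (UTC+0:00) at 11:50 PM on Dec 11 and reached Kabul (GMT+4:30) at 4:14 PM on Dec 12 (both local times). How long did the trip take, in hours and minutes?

Departure is already UTC: 11:50 PM on Dec 11.
Arrival in UTC: 4:14 PM − 4:30 = 11:44 AM on Dec 12.
Elapsed = 11:44 AM − 11:50 PM (+1 day) = 11 hours 54 minutes.

11 hours 54 minutes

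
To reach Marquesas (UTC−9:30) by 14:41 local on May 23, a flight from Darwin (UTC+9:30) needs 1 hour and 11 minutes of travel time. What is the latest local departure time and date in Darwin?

08:30 on May 24

Target arrival in UTC: 14:41 + 9:30 = 00:11 on May 24.
Subtract 1 hour and 11 minutes → departure 23:00 UTC on May 23.
Darwin is UTC+9:30: 23:00 + 9:30 = 08:30 on May 24.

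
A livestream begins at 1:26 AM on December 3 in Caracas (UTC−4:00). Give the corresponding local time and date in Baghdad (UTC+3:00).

8:26 AM on December 3

In UTC: 1:26 AM + 4:00 = 5:26 AM on Dec 3.
Baghdad is UTC+3:00: 5:26 AM + 3:00 = 8:26 AM on Dec 3.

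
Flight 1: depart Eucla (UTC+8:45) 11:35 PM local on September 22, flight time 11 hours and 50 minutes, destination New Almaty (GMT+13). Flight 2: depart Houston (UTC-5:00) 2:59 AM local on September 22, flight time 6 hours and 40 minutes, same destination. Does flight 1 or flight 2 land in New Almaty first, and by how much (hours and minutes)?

the second, by 12 hours 1 minute

Flight 1 in UTC: 11:35 PM − 8:45 = 2:50 PM on Sep 22.
+11 hours and 50 minutes → arrive 2:40 AM UTC on Sep 23.
Flight 2 in UTC: 2:59 AM + 5:00 = 7:59 AM on Sep 22.
+6 hours and 40 minutes → arrive 2:39 PM UTC on Sep 22.
Flight 2 lands earlier by 12 hours 1 minute.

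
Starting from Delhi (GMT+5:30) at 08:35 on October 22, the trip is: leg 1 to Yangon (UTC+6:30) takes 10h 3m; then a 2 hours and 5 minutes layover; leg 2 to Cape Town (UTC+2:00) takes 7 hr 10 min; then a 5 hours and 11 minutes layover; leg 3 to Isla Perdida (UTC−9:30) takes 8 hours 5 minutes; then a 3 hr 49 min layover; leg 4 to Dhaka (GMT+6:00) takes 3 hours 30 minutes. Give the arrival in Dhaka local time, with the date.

00:58 on October 24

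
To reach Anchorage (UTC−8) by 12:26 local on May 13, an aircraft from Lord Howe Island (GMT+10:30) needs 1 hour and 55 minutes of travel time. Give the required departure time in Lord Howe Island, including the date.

05:01 on May 14

Target arrival in UTC: 12:26 + 8:00 = 20:26 on May 13.
Subtract 1 hour and 55 minutes → departure 18:31 UTC on May 13.
Lord Howe Island is UTC+10:30: 18:31 + 10:30 = 05:01 on May 14.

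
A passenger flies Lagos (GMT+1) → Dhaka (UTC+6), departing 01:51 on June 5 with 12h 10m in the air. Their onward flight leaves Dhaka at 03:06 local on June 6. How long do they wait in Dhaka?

8 hours 5 minutes

Convert departure to UTC: 01:51 − 1:00 = 00:51 UTC on Jun 5.
Add 12 hours and 10 minutes flight time → 13:01 UTC.
Dhaka is UTC+6:00, so local arrival = 13:01 + 6:00 = 19:01 on Jun 5.
Layover = 03:06 − 19:01 (+1 day) = 8 hours 5 minutes.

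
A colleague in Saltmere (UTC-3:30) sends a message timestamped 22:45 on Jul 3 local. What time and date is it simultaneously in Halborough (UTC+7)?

09:15 on July 4

Halborough is 10:30 ahead of Saltmere.
Shift by the zone difference: 22:45 + 10:30 = 09:15 on Jul 4 in Halborough.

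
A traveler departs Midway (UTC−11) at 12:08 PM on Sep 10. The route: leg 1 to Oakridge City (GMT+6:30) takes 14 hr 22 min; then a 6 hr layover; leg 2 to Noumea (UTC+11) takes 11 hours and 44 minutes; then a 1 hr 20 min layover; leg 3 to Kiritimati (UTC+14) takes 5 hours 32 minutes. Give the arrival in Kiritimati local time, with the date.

Convert departure to UTC: 12:08 PM + 11:00 = 11:08 PM UTC on Sep 10.
Add 14 hours 22 minutes leg 1 → 1:30 PM UTC (Sep 11).
Add 6 hours layover in Oakridge City → 7:30 PM UTC.
Add 11 hours 44 minutes leg 2 → 7:14 AM UTC (Sep 12).
Add 1 hour 20 minutes layover in Noumea → 8:34 AM UTC.
Add 5 hours 32 minutes leg 3 → 2:06 PM UTC.
Kiritimati is UTC+14:00, so local arrival = 2:06 PM + 14:00 = 4:06 AM on Sep 13.

4:06 AM on September 13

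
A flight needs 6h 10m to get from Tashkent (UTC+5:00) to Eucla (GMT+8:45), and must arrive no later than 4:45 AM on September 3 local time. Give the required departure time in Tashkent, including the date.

Target arrival in UTC: 4:45 AM − 8:45 = 8:00 PM on Sep 2.
Subtract 6 hours and 10 minutes → departure 1:50 PM UTC on Sep 2.
Tashkent is UTC+5:00: 1:50 PM + 5:00 = 6:50 PM on Sep 2.

6:50 PM on September 2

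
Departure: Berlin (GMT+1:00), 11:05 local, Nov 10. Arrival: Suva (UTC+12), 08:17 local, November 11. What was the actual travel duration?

10 hours 12 minutes

Departure in UTC: 11:05 − 1:00 = 10:05 on Nov 10.
Arrival in UTC: 08:17 − 12:00 = 20:17 on Nov 10.
Elapsed = 20:17 − 10:05 = 10 hours 12 minutes.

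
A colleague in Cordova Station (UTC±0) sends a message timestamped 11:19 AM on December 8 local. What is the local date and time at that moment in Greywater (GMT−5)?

6:19 AM on December 8

Greywater is 5:00 behind Cordova Station.
Shift by the zone difference: 11:19 AM − 5:00 = 6:19 AM on Dec 8 in Greywater.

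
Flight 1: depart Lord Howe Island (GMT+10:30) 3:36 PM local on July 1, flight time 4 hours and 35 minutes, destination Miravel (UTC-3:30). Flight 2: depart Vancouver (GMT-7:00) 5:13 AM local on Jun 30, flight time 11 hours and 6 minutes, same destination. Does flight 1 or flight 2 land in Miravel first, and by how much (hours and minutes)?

Flight 1 in UTC: 3:36 PM − 10:30 = 5:06 AM on Jul 1.
+4 hours 35 minutes → arrive 9:41 AM UTC on Jul 1.
Flight 2 in UTC: 5:13 AM + 7:00 = 12:13 PM on Jun 30.
+11 hours 6 minutes → arrive 11:19 PM UTC on Jun 30.
Flight 2 lands earlier by 10 hours 22 minutes.

the second, by 10 hours 22 minutes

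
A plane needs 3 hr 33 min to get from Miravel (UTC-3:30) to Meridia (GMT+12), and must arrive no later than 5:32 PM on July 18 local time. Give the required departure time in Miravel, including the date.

Target arrival in UTC: 5:32 PM − 12:00 = 5:32 AM on Jul 18.
Subtract 3 hours 33 minutes → departure 1:59 AM UTC on Jul 18.
Miravel is UTC−3:30: 1:59 AM − 3:30 = 10:29 PM on Jul 17.

10:29 PM on Jul 17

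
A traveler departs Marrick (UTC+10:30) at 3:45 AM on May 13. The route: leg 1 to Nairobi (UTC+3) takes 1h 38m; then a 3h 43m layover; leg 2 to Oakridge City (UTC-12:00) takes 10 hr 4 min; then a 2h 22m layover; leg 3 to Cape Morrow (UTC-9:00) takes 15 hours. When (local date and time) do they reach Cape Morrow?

5:02 PM on May 13

Convert departure to UTC: 3:45 AM − 10:30 = 5:15 PM UTC on May 12.
Add 1 hour and 38 minutes leg 1 → 6:53 PM UTC.
Add 3 hours and 43 minutes layover in Nairobi → 10:36 PM UTC.
Add 10 hours and 4 minutes leg 2 → 8:40 AM UTC (May 13).
Add 2 hours 22 minutes layover in Oakridge City → 11:02 AM UTC.
Add 15 hours leg 3 → 2:02 AM UTC (May 14).
Cape Morrow is UTC−9:00, so local arrival = 2:02 AM − 9:00 = 5:02 PM on May 13.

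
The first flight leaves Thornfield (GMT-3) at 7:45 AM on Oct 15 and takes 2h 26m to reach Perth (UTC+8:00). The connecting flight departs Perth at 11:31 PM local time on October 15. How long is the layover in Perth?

Convert departure to UTC: 7:45 AM + 3:00 = 10:45 AM UTC on Oct 15.
Add 2 hours and 26 minutes flight time → 1:11 PM UTC.
Perth is UTC+8:00, so local arrival = 1:11 PM + 8:00 = 9:11 PM on Oct 15.
Layover = 11:31 PM − 9:11 PM = 2 hours 20 minutes.

2 hours 20 minutes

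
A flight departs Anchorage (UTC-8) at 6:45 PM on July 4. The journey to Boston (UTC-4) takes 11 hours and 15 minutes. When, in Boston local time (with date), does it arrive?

10:00 AM on Jul 5

Boston is 4:00 ahead of Anchorage.
After 11 hours 15 minutes it is 6:00 AM (Jul 5) in Anchorage.
Shift by the zone difference: 6:00 AM + 4:00 = 10:00 AM on Jul 5 in Boston.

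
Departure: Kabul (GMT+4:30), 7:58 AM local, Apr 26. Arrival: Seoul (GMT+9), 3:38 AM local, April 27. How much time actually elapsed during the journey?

Departure in UTC: 7:58 AM − 4:30 = 3:28 AM on Apr 26.
Arrival in UTC: 3:38 AM − 9:00 = 6:38 PM on Apr 26.
Elapsed = 6:38 PM − 3:28 AM = 15 hours 10 minutes.

15 hours 10 minutes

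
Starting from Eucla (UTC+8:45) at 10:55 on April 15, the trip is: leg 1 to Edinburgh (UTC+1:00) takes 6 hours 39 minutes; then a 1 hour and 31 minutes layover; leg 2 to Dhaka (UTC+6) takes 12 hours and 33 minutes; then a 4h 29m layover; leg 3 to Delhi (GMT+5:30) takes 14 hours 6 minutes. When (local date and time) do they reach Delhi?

22:58 on April 16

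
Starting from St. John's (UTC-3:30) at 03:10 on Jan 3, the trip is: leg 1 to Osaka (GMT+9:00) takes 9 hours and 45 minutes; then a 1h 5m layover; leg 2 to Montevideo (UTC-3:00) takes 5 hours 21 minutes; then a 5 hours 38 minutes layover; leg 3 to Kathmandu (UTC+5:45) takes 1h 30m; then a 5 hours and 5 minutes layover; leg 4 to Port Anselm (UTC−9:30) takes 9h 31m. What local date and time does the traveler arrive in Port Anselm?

Convert departure to UTC: 03:10 + 3:30 = 06:40 UTC on Jan 3.
Add 9 hours and 45 minutes leg 1 → 16:25 UTC.
Add 1 hour 5 minutes layover in Osaka → 17:30 UTC.
Add 5 hours and 21 minutes leg 2 → 22:51 UTC.
Add 5 hours 38 minutes layover in Montevideo → 04:29 UTC (Jan 4).
Add 1 hour 30 minutes leg 3 → 05:59 UTC.
Add 5 hours 5 minutes layover in Kathmandu → 11:04 UTC.
Add 9 hours 31 minutes leg 4 → 20:35 UTC.
Port Anselm is UTC−9:30, so local arrival = 20:35 − 9:30 = 11:05 on Jan 4.

11:05 on January 4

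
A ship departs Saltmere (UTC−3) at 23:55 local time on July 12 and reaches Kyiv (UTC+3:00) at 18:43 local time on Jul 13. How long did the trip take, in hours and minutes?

Kyiv is 6:00 ahead of Saltmere.
Clock-face elapsed time (ignoring zones) is 18 hours 48 minutes.
Actual elapsed = 18 hours 48 minutes − 6:00 = 12 hours 48 minutes.

12 hours 48 minutes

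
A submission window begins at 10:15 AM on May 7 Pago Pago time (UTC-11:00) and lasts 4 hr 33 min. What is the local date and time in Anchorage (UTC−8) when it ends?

5:48 PM on May 7

Convert start to UTC: 10:15 AM + 11:00 = 9:15 PM UTC on May 7.
Add 4 hours 33 minutes duration → 1:48 AM UTC (May 8).
Anchorage is UTC−8:00, so local end time = 1:48 AM − 8:00 = 5:48 PM on May 7.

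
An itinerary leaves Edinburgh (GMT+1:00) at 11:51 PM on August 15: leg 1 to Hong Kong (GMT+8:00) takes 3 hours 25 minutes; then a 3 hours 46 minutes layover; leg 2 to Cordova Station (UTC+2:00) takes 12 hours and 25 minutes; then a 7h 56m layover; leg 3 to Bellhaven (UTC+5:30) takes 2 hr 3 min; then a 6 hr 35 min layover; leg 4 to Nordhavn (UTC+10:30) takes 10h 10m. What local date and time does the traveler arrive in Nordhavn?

Convert departure to UTC: 11:51 PM − 1:00 = 10:51 PM UTC on Aug 15.
Add 3 hours 25 minutes leg 1 → 2:16 AM UTC (Aug 16).
Add 3 hours 46 minutes layover in Hong Kong → 6:02 AM UTC.
Add 12 hours 25 minutes leg 2 → 6:27 PM UTC.
Add 7 hours and 56 minutes layover in Cordova Station → 2:23 AM UTC (Aug 17).
Add 2 hours 3 minutes leg 3 → 4:26 AM UTC.
Add 6 hours 35 minutes layover in Bellhaven → 11:01 AM UTC.
Add 10 hours 10 minutes leg 4 → 9:11 PM UTC.
Nordhavn is UTC+10:30, so local arrival = 9:11 PM + 10:30 = 7:41 AM on Aug 18.

7:41 AM on August 18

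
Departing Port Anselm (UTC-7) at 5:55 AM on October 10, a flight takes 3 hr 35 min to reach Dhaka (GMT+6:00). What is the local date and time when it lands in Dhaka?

10:30 PM on October 10

Dhaka is 13:00 ahead of Port Anselm.
After 3 hours and 35 minutes it is 9:30 AM in Port Anselm.
Shift by the zone difference: 9:30 AM + 13:00 = 10:30 PM on Oct 10 in Dhaka.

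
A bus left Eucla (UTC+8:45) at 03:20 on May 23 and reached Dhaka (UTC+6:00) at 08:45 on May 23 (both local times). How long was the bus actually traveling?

8 hours 10 minutes

Dhaka is 2:45 behind Eucla.
Clock-face elapsed time (ignoring zones) is 5 hours 25 minutes.
Actual elapsed = 5 hours 25 minutes + 2:45 = 8 hours 10 minutes.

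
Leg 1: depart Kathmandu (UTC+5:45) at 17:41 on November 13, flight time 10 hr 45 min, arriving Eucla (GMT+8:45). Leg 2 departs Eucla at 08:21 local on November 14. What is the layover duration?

Convert departure to UTC: 17:41 − 5:45 = 11:56 UTC on Nov 13.
Add 10 hours 45 minutes flight time → 22:41 UTC.
Eucla is UTC+8:45, so local arrival = 22:41 + 8:45 = 07:26 on Nov 14.
Layover = 08:21 − 07:26 = 55 minutes.

55 minutes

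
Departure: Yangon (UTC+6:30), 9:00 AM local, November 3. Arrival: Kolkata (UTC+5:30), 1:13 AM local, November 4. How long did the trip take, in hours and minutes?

17 hours 13 minutes

Departure in UTC: 9:00 AM − 6:30 = 2:30 AM on Nov 3.
Arrival in UTC: 1:13 AM − 5:30 = 7:43 PM on Nov 3.
Elapsed = 7:43 PM − 2:30 AM = 17 hours 13 minutes.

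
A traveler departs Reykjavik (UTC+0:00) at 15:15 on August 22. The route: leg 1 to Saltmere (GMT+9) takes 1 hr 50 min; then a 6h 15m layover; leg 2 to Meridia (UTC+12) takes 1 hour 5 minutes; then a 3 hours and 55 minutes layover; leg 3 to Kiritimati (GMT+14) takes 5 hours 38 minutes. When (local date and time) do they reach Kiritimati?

23:58 on August 23

Reykjavik is at UTC+0, so departure is already 15:15 UTC on Aug 22.
Add 1 hour and 50 minutes leg 1 → 17:05 UTC.
Add 6 hours and 15 minutes layover in Saltmere → 23:20 UTC.
Add 1 hour 5 minutes leg 2 → 00:25 UTC (Aug 23).
Add 3 hours 55 minutes layover in Meridia → 04:20 UTC.
Add 5 hours 38 minutes leg 3 → 09:58 UTC.
Kiritimati is UTC+14:00, so local arrival = 09:58 + 14:00 = 23:58 on Aug 23.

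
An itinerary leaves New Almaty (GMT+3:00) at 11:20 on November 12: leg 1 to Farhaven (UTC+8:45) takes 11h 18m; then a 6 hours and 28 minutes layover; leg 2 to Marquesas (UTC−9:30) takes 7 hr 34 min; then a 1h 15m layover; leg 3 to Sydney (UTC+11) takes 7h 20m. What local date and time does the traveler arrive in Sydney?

Convert departure to UTC: 11:20 − 3:00 = 08:20 UTC on Nov 12.
Add 11 hours 18 minutes leg 1 → 19:38 UTC.
Add 6 hours and 28 minutes layover in Farhaven → 02:06 UTC (Nov 13).
Add 7 hours and 34 minutes leg 2 → 09:40 UTC.
Add 1 hour 15 minutes layover in Marquesas → 10:55 UTC.
Add 7 hours 20 minutes leg 3 → 18:15 UTC.
Sydney is UTC+11:00, so local arrival = 18:15 + 11:00 = 05:15 on Nov 14.

05:15 on November 14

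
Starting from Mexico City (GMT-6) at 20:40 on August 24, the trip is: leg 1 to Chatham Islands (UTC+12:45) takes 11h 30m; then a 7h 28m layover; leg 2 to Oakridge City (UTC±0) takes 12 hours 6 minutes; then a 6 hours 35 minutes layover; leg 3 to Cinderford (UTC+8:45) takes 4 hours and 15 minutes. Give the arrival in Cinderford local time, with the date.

Convert departure to UTC: 20:40 + 6:00 = 02:40 UTC on Aug 25.
Add 11 hours and 30 minutes leg 1 → 14:10 UTC.
Add 7 hours 28 minutes layover in Chatham Islands → 21:38 UTC.
Add 12 hours 6 minutes leg 2 → 09:44 UTC (Aug 26).
Add 6 hours 35 minutes layover in Oakridge City → 16:19 UTC.
Add 4 hours and 15 minutes leg 3 → 20:34 UTC.
Cinderford is UTC+8:45, so local arrival = 20:34 + 8:45 = 05:19 on Aug 27.

05:19 on Aug 27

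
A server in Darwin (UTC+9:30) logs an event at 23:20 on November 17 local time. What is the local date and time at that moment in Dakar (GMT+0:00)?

In UTC: 23:20 − 9:30 = 13:50 on Nov 17.
Dakar is UTC+0, so it is 13:50 on Nov 17.

13:50 on November 17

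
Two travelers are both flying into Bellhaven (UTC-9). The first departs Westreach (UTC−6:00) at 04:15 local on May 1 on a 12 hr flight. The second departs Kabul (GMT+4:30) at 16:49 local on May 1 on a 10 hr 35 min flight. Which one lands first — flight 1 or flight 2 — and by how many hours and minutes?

Flight 1 in UTC: 04:15 + 6:00 = 10:15 on May 1.
+12 hours → arrive 22:15 UTC on May 1.
Flight 2 in UTC: 16:49 − 4:30 = 12:19 on May 1.
+10 hours and 35 minutes → arrive 22:54 UTC on May 1.
Flight 1 lands earlier by 39 minutes.

the first, by 39 minutes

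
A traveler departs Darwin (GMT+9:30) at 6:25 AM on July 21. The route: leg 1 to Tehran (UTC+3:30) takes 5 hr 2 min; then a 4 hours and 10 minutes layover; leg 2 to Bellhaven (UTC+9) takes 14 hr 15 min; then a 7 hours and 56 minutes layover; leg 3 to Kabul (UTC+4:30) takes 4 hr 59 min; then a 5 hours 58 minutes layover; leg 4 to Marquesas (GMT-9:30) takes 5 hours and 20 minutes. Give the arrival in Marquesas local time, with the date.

Convert departure to UTC: 6:25 AM − 9:30 = 8:55 PM UTC on Jul 20.
Add 5 hours 2 minutes leg 1 → 1:57 AM UTC (Jul 21).
Add 4 hours 10 minutes layover in Tehran → 6:07 AM UTC.
Add 14 hours 15 minutes leg 2 → 8:22 PM UTC.
Add 7 hours and 56 minutes layover in Bellhaven → 4:18 AM UTC (Jul 22).
Add 4 hours and 59 minutes leg 3 → 9:17 AM UTC.
Add 5 hours 58 minutes layover in Kabul → 3:15 PM UTC.
Add 5 hours and 20 minutes leg 4 → 8:35 PM UTC.
Marquesas is UTC−9:30, so local arrival = 8:35 PM − 9:30 = 11:05 AM on Jul 22.

11:05 AM on July 22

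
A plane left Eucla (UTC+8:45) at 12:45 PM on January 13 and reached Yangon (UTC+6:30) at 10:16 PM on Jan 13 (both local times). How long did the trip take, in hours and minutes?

Departure in UTC: 12:45 PM − 8:45 = 4:00 AM on Jan 13.
Arrival in UTC: 10:16 PM − 6:30 = 3:46 PM on Jan 13.
Elapsed = 3:46 PM − 4:00 AM = 11 hours 46 minutes.

11 hours 46 minutes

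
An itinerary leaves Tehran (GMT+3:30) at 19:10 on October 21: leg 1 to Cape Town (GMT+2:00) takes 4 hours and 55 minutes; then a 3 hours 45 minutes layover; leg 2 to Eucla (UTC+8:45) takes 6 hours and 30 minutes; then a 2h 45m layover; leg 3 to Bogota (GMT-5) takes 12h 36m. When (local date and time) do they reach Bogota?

17:11 on Oct 22

Convert departure to UTC: 19:10 − 3:30 = 15:40 UTC on Oct 21.
Add 4 hours 55 minutes leg 1 → 20:35 UTC.
Add 3 hours and 45 minutes layover in Cape Town → 00:20 UTC (Oct 22).
Add 6 hours 30 minutes leg 2 → 06:50 UTC.
Add 2 hours 45 minutes layover in Eucla → 09:35 UTC.
Add 12 hours 36 minutes leg 3 → 22:11 UTC.
Bogota is UTC−5:00, so local arrival = 22:11 − 5:00 = 17:11 on Oct 22.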